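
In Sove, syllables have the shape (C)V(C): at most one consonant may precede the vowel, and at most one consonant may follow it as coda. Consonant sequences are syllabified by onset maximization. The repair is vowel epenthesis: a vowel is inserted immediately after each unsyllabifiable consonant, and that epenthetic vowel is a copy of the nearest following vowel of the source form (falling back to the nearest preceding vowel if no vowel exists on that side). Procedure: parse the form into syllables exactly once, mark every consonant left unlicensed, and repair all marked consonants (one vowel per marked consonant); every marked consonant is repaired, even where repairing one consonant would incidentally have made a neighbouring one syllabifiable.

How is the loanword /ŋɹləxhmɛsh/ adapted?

Under (C)V(C), the unsyllabifiable consonants are /ŋ/, /ɹ/, /h/, /h/ (at most one coda consonant is licensed; onsets are limited to one consonant).
Each unlicensed consonant becomes the onset of a new syllable: /ŋ/ → /ŋə/, /ɹ/ → /ɹə/, /h/ → /hɛ/, /h/ → /hɛ/.

ŋəɹələxhɛmɛshɛ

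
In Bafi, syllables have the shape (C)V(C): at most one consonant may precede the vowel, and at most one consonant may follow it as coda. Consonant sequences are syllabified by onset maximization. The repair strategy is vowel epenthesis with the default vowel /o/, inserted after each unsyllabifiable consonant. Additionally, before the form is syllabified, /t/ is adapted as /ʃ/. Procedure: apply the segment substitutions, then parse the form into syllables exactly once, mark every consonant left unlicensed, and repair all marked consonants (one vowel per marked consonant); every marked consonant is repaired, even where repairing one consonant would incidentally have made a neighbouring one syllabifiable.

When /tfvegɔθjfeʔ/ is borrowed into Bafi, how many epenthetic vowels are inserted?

3

After substitution the input is /ʃfvegɔθjfeʔ/.
The unsyllabifiable consonants are /ʃ/, /f/, /j/; each receives one epenthetic vowel.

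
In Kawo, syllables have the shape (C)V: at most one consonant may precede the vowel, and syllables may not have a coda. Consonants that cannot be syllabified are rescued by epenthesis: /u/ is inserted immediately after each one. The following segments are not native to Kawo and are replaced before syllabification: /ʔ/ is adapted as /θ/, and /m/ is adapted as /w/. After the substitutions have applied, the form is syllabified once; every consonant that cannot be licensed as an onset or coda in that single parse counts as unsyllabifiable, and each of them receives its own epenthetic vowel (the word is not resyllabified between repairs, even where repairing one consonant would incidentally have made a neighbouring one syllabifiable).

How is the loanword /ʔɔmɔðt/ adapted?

Substitution: /ʔ/ → /θ/, /m/ → /w/, giving /θɔwɔðt/.
Under (C)V, the unsyllabifiable consonants are /ð/, /t/ (no codas are permitted; onsets are limited to one consonant).
Inserting the epenthetic vowel yields /ð/ → /ðu/, /t/ → /tu/.

θɔwɔðutu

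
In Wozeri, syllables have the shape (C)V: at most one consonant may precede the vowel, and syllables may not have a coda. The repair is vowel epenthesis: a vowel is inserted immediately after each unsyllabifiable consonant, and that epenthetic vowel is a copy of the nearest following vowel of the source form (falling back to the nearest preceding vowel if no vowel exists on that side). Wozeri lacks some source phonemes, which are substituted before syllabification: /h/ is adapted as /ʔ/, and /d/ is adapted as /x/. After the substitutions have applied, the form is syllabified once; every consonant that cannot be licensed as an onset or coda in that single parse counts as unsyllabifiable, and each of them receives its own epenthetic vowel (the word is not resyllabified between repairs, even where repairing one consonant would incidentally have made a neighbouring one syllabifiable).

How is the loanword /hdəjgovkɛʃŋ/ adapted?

ʔəxəjogovɛkɛʃɛŋɛ

Substitution: /h/ → /ʔ/, /d/ → /x/, giving /ʔxəjgovkɛʃŋ/.
Under (C)V, the unsyllabifiable consonants are /ʔ/, /j/, /v/, /ʃ/, /ŋ/ (no codas are permitted; onsets are limited to one consonant).
Each unlicensed consonant becomes the onset of a new syllable: /ʔ/ → /ʔə/, /j/ → /jo/, /v/ → /vɛ/, /ʃ/ → /ʃɛ/, /ŋ/ → /ŋɛ/.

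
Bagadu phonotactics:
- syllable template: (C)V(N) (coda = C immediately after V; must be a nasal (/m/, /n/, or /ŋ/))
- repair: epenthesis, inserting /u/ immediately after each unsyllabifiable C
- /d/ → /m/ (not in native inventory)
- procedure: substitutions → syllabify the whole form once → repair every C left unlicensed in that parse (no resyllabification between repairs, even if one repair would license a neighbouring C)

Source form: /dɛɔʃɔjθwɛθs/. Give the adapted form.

mɛɔʃɔjuθuwɛθusu

Substitution: /d/ → /m/, giving /mɛɔʃɔjθwɛθs/.
Under (C)V(N), the unsyllabifiable consonants are /j/, /θ/, /θ/, /s/ (only a nasal (/m/, /n/, or /ŋ/) is licensed in coda position; onsets are limited to one consonant).
Each unlicensed consonant becomes the onset of a new syllable: /j/ → /ju/, /θ/ → /θu/, /θ/ → /θu/, /s/ → /su/.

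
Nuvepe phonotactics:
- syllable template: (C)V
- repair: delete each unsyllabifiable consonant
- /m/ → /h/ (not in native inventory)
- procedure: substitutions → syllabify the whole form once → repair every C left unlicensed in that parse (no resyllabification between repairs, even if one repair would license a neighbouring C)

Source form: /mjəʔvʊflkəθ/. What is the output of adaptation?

jəvʊkə

Substitution: /m/ → /h/, giving /hjəʔvʊflkəθ/.
Syllabifying with onset maximization leaves /h/, /ʔ/, /f/, /l/, /θ/ stranded (no codas are permitted; onsets are limited to one consonant).
Deleting the stranded consonants removes /h/, /ʔ/, /f/, /l/, /θ/.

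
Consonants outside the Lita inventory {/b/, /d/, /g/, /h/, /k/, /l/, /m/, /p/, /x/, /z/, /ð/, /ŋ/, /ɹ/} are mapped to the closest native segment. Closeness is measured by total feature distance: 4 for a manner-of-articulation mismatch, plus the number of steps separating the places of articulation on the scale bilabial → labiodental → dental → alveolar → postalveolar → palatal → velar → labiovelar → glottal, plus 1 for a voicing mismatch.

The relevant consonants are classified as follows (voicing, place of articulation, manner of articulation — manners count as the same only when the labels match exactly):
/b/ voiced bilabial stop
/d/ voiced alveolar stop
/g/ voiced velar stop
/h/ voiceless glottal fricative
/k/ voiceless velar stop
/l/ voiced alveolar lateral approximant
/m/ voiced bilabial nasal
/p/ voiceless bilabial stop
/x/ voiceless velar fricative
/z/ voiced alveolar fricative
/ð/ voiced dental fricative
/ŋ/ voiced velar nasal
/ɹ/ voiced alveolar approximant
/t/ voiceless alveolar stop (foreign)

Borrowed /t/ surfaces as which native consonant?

d

/d/ is closest: same manner (stop), place distance 0 (alveolar→alveolar), voicing differs (+1); total 1. Next closest is /k/ at distance 3.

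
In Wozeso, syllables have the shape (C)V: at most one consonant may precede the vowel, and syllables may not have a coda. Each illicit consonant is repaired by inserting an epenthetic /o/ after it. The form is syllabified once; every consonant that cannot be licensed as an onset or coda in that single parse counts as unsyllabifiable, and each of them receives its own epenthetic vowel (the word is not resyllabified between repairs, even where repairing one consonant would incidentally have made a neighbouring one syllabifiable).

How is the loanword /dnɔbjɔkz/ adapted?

Under (C)V, the unsyllabifiable consonants are /d/, /b/, /k/, /z/ (no codas are permitted; onsets are limited to one consonant).
Each unlicensed consonant becomes the onset of a new syllable: /d/ → /do/, /b/ → /bo/, /k/ → /ko/, /z/ → /zo/.

donɔbojɔkozo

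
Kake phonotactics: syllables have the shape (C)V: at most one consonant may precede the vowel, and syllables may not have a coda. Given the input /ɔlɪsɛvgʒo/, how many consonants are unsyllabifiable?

2

The consonants /v/, /g/ cannot be parsed into a legal (C)V syllable (no codas are permitted; onsets are limited to one consonant).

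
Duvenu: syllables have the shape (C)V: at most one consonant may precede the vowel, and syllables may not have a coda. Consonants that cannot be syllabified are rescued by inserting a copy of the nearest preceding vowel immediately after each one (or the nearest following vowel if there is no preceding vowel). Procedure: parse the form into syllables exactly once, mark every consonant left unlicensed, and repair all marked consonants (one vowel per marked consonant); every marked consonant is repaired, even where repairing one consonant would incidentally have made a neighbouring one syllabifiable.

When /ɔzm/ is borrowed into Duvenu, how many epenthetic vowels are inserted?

The unsyllabifiable consonants are /z/, /m/; each receives one epenthetic vowel.

2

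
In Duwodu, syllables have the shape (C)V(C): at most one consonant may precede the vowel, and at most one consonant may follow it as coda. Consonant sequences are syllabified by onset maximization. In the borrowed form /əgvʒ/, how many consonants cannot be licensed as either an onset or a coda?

Syllabifying with onset maximization leaves /v/, /ʒ/ stranded (at most one coda consonant is licensed; onsets are limited to one consonant).

2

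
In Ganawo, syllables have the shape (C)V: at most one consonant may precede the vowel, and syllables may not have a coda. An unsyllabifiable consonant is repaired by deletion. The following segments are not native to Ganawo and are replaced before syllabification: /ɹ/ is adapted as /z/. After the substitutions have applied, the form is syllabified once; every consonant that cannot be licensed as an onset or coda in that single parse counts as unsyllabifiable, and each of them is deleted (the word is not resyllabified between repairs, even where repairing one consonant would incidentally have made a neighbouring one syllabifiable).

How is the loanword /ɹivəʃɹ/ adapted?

Substitution: /ɹ/ → /z/, giving /zivəʃz/.
Syllabifying with onset maximization leaves /ʃ/, /z/ stranded (no codas are permitted; onsets are limited to one consonant).
Deleting the stranded consonants removes /ʃ/, /z/.

zivə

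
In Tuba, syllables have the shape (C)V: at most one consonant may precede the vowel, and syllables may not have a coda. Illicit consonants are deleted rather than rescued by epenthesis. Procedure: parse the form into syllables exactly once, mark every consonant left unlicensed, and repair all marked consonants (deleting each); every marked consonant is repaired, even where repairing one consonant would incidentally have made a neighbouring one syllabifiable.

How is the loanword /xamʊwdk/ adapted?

xamʊ

Under (C)V, the unsyllabifiable consonants are /w/, /d/, /k/ (no codas are permitted; onsets are limited to one consonant).
Deletion applies to /w/, /d/, /k/.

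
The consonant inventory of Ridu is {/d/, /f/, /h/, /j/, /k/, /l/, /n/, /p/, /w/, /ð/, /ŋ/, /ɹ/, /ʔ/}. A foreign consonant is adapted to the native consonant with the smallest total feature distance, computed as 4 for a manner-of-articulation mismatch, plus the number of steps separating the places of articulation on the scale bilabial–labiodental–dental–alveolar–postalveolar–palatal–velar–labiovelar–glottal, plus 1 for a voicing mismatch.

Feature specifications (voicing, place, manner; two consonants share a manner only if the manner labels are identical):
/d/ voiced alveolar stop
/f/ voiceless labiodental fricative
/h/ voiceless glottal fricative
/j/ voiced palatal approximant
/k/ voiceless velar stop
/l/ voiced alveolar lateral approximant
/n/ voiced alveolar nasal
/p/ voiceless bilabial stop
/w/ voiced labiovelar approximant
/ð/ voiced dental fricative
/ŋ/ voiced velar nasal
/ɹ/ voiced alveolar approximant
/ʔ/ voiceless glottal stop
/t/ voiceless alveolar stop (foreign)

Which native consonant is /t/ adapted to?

d

/d/ is closest: same manner (stop), place distance 0 (alveolar→alveolar), voicing differs (+1); total 1. Next closest is /k/ at distance 3.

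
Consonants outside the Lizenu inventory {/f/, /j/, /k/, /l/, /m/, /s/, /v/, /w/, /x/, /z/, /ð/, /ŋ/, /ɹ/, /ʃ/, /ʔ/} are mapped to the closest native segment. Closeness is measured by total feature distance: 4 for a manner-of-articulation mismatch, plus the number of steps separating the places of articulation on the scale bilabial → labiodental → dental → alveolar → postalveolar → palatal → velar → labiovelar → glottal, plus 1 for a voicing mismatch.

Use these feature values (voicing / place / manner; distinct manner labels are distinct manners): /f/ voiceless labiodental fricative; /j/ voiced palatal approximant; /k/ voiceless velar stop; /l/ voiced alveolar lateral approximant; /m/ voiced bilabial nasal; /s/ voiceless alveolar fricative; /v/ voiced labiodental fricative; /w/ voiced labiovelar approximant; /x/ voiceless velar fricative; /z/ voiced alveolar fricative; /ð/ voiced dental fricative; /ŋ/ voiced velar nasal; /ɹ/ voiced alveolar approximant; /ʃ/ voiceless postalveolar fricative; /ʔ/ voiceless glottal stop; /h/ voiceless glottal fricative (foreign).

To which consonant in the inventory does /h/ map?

/x/ is closest: same manner (fricative), place distance 2 (glottal→velar), same voicing; total 2. Next closest is /ʃ/ at distance 4.

x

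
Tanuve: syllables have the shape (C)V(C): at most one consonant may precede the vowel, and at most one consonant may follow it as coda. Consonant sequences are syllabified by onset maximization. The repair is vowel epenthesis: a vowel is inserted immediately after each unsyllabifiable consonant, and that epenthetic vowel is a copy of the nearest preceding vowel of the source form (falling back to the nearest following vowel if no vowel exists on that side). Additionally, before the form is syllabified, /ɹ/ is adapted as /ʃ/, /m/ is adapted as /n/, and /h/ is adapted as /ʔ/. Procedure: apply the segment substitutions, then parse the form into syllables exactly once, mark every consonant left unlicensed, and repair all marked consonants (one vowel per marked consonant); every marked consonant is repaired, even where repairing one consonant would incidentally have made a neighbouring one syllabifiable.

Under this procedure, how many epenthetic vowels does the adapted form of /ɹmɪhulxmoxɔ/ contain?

After substitution the input is /ʃnɪʔulxnoxɔ/.
The unsyllabifiable consonants are /ʃ/, /x/; each receives one epenthetic vowel.

2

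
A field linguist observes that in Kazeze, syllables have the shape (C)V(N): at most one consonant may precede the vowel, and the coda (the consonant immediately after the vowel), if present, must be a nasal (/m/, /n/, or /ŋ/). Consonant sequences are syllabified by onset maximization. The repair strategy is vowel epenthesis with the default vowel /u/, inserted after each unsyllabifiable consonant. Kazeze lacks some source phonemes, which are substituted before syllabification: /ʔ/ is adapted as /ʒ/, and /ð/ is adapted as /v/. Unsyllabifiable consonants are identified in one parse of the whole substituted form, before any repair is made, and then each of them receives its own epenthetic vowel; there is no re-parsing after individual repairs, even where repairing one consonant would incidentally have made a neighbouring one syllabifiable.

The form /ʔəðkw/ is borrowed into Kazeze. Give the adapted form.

ʒəvukuwu

Substitution: /ʔ/ → /ʒ/, /ð/ → /v/, giving /ʒəvkw/.
Under (C)V(N), the unsyllabifiable consonants are /v/, /k/, /w/ (only a nasal (/m/, /n/, or /ŋ/) is licensed in coda position; onsets are limited to one consonant).
Inserting the epenthetic vowel yields /v/ → /vu/, /k/ → /ku/, /w/ → /wu/.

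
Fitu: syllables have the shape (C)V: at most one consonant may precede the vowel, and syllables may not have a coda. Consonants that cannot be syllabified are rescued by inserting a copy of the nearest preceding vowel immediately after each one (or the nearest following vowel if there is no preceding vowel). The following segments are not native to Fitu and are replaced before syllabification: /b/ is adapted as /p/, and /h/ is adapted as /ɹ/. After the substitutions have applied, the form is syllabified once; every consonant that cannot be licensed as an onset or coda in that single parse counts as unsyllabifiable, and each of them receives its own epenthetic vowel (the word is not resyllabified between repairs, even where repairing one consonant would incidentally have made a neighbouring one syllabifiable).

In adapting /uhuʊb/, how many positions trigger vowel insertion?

After substitution the input is /uɹuʊp/.
The unsyllabifiable consonants are /p/; each receives one epenthetic vowel.

1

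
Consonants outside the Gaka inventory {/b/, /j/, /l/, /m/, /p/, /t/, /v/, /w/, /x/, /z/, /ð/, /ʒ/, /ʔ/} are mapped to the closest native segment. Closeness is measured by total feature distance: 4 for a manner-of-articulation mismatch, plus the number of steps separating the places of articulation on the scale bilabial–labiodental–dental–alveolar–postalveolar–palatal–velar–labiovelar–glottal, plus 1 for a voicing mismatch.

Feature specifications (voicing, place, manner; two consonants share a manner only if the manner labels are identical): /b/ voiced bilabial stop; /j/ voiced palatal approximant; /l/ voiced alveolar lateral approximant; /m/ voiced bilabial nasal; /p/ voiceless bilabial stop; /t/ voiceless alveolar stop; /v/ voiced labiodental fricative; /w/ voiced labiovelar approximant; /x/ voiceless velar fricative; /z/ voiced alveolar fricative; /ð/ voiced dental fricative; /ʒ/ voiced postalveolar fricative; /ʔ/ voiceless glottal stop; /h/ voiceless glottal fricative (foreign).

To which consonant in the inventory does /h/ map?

/x/ is closest: same manner (fricative), place distance 2 (glottal→velar), same voicing; total 2. Next closest is /ʔ/ at distance 4.

x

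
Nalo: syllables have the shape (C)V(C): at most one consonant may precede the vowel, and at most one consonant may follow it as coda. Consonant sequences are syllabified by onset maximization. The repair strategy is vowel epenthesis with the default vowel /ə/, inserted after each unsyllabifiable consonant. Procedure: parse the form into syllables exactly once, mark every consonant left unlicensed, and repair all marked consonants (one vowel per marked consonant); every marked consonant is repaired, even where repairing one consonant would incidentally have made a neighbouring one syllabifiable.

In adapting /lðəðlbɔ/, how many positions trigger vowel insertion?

The unsyllabifiable consonants are /l/, /l/; each receives one epenthetic vowel.

2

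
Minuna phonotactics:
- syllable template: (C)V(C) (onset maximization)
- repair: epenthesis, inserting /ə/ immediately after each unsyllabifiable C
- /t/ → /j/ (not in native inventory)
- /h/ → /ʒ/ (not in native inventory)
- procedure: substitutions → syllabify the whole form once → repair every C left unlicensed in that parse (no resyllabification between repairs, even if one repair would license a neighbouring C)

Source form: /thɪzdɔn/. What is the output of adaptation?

jəʒɪzdɔn

Substitution: /t/ → /j/, /h/ → /ʒ/, giving /jʒɪzdɔn/.
Syllabifying with onset maximization leaves /j/ stranded (at most one coda consonant is licensed; onsets are limited to one consonant).
Inserting the epenthetic vowel yields /j/ → /jə/.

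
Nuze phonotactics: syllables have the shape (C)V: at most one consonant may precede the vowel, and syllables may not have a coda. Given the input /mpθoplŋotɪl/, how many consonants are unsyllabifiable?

Syllabifying with onset maximization leaves /m/, /p/, /p/, /l/, /l/ stranded (no codas are permitted; onsets are limited to one consonant).

5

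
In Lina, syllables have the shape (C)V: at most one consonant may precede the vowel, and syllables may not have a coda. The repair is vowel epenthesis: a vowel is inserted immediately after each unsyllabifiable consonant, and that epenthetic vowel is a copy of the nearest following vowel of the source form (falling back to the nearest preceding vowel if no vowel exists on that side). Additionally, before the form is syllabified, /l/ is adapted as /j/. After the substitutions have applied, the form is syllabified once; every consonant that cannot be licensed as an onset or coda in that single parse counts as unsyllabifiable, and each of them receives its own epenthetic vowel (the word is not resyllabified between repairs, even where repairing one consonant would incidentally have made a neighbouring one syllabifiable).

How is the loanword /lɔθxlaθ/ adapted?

jɔθaxajaθa

Substitution: /l/ → /j/, giving /jɔθxjaθ/.
Under (C)V, the unsyllabifiable consonants are /θ/, /x/, /θ/ (no codas are permitted; onsets are limited to one consonant).
Each unlicensed consonant becomes the onset of a new syllable: /θ/ → /θa/, /x/ → /xa/, /θ/ → /θa/.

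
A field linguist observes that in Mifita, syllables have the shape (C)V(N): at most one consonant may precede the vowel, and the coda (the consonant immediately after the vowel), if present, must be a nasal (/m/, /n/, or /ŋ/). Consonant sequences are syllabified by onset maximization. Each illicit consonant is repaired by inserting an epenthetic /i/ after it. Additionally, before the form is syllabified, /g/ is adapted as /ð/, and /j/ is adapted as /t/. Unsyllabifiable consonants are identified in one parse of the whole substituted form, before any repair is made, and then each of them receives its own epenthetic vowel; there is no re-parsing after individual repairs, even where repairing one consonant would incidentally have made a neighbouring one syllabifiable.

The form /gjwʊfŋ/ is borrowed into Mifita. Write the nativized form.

Substitution: /g/ → /ð/, /j/ → /t/, giving /ðtwʊfŋ/.
The consonants /ð/, /t/, /f/, /ŋ/ cannot be parsed into a legal (C)V(N) syllable (only a nasal (/m/, /n/, or /ŋ/) is licensed in coda position; onsets are limited to one consonant).
Each unlicensed consonant becomes the onset of a new syllable: /ð/ → /ði/, /t/ → /ti/, /f/ → /fi/, /ŋ/ → /ŋi/.

ðitiwʊfiŋi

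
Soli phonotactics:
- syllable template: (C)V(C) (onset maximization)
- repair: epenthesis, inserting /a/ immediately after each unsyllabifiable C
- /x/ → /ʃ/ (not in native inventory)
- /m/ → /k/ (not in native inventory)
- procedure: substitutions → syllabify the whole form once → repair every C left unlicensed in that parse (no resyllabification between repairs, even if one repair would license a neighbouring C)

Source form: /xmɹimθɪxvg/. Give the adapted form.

Substitution: /x/ → /ʃ/, /m/ → /k/, giving /ʃkɹikθɪʃvg/.
The consonants /ʃ/, /k/, /v/, /g/ cannot be parsed into a legal (C)V(C) syllable (at most one coda consonant is licensed; onsets are limited to one consonant).
Each unlicensed consonant becomes the onset of a new syllable: /ʃ/ → /ʃa/, /k/ → /ka/, /v/ → /va/, /g/ → /ga/.

ʃakaɹikθɪʃvaga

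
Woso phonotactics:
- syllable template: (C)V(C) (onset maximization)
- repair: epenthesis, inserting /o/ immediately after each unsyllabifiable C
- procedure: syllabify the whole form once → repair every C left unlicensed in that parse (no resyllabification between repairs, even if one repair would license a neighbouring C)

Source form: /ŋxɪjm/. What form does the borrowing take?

ŋoxɪjmo

Under (C)V(C), the unsyllabifiable consonants are /ŋ/, /m/ (at most one coda consonant is licensed; onsets are limited to one consonant).
Epenthesis after each stranded consonant: /ŋ/ → /ŋo/, /m/ → /mo/.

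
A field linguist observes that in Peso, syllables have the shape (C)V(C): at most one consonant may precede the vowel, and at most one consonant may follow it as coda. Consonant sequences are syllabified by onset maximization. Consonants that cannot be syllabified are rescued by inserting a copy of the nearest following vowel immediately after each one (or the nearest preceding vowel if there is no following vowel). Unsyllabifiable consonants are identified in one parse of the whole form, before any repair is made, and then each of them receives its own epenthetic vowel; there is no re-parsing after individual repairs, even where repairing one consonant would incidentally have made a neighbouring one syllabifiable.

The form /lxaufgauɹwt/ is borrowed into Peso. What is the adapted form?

laxaufgauɹwutu

Under (C)V(C), the unsyllabifiable consonants are /l/, /w/, /t/ (at most one coda consonant is licensed; onsets are limited to one consonant).
Epenthesis after each stranded consonant: /l/ → /la/, /w/ → /wu/, /t/ → /tu/.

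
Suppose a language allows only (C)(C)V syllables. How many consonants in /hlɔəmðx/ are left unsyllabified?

3

Under (C)(C)V, the unsyllabifiable consonants are /m/, /ð/, /x/ (no codas are permitted; onsets may contain at most 2 consonants).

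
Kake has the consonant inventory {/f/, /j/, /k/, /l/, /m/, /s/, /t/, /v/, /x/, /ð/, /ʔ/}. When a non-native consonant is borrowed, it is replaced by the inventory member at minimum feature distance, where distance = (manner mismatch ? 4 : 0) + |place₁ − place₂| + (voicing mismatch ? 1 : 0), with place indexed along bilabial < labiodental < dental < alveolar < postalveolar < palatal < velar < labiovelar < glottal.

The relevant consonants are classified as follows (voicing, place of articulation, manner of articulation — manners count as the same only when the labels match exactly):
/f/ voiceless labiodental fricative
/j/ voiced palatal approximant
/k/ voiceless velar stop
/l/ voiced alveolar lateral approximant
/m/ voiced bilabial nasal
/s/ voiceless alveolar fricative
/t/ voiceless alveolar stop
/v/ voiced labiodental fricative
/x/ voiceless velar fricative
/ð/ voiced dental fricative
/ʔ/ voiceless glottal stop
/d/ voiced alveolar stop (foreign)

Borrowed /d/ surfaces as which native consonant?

/t/ is closest: same manner (stop), place distance 0 (alveolar→alveolar), voicing differs (+1); total 1. Next closest is /k/ at distance 4.

t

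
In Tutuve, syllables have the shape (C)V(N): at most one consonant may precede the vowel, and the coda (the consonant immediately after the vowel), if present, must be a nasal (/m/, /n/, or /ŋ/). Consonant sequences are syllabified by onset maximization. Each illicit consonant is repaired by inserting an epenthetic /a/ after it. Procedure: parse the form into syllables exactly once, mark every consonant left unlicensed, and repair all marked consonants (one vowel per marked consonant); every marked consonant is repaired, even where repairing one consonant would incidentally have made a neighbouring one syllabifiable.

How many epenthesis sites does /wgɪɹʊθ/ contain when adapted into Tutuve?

2

The unsyllabifiable consonants are /w/, /θ/; each receives one epenthetic vowel.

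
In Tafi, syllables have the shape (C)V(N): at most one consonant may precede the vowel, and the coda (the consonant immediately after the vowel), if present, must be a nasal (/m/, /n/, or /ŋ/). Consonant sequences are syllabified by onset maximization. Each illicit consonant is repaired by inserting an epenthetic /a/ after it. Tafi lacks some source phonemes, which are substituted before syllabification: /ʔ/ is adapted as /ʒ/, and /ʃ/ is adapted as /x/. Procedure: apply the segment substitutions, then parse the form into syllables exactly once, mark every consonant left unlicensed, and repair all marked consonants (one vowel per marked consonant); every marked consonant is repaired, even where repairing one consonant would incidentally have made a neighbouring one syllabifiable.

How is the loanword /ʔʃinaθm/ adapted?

ʒaxinaθama

Substitution: /ʔ/ → /ʒ/, /ʃ/ → /x/, giving /ʒxinaθm/.
The consonants /ʒ/, /θ/, /m/ cannot be parsed into a legal (C)V(N) syllable (only a nasal (/m/, /n/, or /ŋ/) is licensed in coda position; onsets are limited to one consonant).
Epenthesis after each stranded consonant: /ʒ/ → /ʒa/, /θ/ → /θa/, /m/ → /ma/.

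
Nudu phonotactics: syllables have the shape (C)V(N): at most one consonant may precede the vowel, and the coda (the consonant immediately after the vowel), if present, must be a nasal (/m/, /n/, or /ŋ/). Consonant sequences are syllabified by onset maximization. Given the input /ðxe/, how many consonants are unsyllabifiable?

1

The consonants /ð/ cannot be parsed into a legal (C)V(N) syllable (only a nasal (/m/, /n/, or /ŋ/) is licensed in coda position; onsets are limited to one consonant).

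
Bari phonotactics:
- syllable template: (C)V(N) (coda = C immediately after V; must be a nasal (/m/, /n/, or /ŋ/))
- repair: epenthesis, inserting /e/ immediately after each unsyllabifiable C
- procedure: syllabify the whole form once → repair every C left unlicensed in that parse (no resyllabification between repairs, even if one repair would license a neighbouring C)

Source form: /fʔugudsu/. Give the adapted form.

feʔugudesu

The consonants /f/, /d/ cannot be parsed into a legal (C)V(N) syllable (only a nasal (/m/, /n/, or /ŋ/) is licensed in coda position; onsets are limited to one consonant).
Inserting the epenthetic vowel yields /f/ → /fe/, /d/ → /de/.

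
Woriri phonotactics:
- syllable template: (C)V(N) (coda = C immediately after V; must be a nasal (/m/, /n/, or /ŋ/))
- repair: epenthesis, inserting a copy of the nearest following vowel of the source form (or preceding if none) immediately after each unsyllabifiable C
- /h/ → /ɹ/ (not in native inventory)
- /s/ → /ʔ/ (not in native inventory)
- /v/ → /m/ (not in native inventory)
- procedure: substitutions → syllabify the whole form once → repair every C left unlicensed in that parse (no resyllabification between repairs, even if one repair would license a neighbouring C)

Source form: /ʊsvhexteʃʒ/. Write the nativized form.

Substitution: /s/ → /ʔ/, /v/ → /m/, /h/ → /ɹ/, giving /ʊʔmɹexteʃʒ/.
Syllabifying with onset maximization leaves /ʔ/, /m/, /x/, /ʃ/, /ʒ/ stranded (only a nasal (/m/, /n/, or /ŋ/) is licensed in coda position; onsets are limited to one consonant).
Each unlicensed consonant becomes the onset of a new syllable: /ʔ/ → /ʔe/, /m/ → /me/, /x/ → /xe/, /ʃ/ → /ʃe/, /ʒ/ → /ʒe/.

ʊʔemeɹexeteʃeʒe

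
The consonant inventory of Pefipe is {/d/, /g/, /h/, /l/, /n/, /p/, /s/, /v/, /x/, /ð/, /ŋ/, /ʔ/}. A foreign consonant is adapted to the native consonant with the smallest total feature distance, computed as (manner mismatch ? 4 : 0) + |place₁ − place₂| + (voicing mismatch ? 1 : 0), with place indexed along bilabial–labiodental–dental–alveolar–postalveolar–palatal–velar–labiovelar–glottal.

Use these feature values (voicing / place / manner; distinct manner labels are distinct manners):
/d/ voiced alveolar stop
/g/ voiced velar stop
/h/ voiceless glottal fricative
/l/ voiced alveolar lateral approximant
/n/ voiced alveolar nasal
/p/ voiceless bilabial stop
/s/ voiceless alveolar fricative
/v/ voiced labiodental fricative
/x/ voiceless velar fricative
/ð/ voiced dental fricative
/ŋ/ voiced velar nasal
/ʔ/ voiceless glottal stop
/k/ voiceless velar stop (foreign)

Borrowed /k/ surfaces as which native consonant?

/g/ is closest: same manner (stop), place distance 0 (velar→velar), voicing differs (+1); total 1. Next closest is /ʔ/ at distance 2.

g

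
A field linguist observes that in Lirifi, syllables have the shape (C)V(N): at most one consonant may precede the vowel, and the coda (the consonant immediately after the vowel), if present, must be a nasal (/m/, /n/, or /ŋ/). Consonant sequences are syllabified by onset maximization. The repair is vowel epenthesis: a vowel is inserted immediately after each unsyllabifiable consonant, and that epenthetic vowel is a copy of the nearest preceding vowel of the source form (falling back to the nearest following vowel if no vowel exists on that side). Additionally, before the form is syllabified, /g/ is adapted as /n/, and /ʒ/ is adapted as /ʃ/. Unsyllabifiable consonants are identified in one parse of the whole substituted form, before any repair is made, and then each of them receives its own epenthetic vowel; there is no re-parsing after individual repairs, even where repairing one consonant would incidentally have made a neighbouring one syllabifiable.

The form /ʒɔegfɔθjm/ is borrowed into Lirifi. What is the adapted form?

Substitution: /ʒ/ → /ʃ/, /g/ → /n/, giving /ʃɔenfɔθjm/.
Under (C)V(N), the unsyllabifiable consonants are /θ/, /j/, /m/ (only a nasal (/m/, /n/, or /ŋ/) is licensed in coda position; onsets are limited to one consonant).
Epenthesis after each stranded consonant: /θ/ → /θɔ/, /j/ → /jɔ/, /m/ → /mɔ/.

ʃɔenfɔθɔjɔmɔ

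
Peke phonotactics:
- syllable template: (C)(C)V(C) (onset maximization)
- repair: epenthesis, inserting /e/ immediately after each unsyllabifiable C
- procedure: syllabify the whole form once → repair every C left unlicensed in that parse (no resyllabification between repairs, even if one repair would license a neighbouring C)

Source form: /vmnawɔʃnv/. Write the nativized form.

Syllabifying with onset maximization leaves /v/, /n/, /v/ stranded (at most one coda consonant is licensed; onsets may contain at most 2 consonants).
Inserting the epenthetic vowel yields /v/ → /ve/, /n/ → /ne/, /v/ → /ve/.

vemnawɔʃneve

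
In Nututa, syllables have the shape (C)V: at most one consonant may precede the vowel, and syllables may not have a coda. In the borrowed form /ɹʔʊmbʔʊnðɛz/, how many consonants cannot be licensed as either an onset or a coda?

Syllabifying with onset maximization leaves /ɹ/, /m/, /b/, /n/, /z/ stranded (no codas are permitted; onsets are limited to one consonant).

5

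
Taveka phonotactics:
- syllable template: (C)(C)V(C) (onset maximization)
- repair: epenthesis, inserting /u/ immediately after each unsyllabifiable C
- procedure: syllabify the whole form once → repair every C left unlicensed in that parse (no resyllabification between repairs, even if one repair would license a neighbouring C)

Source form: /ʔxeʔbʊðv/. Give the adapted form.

ʔxeʔbʊðvu

The consonants /v/ cannot be parsed into a legal (C)(C)V(C) syllable (at most one coda consonant is licensed; onsets may contain at most 2 consonants).
Inserting the epenthetic vowel yields /v/ → /vu/.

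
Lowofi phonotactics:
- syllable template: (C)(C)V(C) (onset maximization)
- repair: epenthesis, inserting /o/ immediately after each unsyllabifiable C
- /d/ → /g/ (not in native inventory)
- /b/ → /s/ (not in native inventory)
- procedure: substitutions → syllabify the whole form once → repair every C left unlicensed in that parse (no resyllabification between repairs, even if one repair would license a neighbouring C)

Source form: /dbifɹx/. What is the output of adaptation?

Substitution: /d/ → /g/, /b/ → /s/, giving /gsifɹx/.
Under (C)(C)V(C), the unsyllabifiable consonants are /ɹ/, /x/ (at most one coda consonant is licensed; onsets may contain at most 2 consonants).
Inserting the epenthetic vowel yields /ɹ/ → /ɹo/, /x/ → /xo/.

gsifɹoxo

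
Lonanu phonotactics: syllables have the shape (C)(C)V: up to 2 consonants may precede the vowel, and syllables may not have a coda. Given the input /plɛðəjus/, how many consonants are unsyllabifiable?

Under (C)(C)V, the unsyllabifiable consonants are /s/ (no codas are permitted; onsets may contain at most 2 consonants).

1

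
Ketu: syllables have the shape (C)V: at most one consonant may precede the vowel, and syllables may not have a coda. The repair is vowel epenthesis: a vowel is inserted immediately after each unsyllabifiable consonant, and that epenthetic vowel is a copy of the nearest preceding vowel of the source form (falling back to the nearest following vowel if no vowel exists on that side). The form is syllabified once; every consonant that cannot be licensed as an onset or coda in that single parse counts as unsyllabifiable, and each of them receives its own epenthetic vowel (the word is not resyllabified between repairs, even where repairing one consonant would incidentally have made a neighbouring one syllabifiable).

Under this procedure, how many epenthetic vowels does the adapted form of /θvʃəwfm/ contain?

The unsyllabifiable consonants are /θ/, /v/, /w/, /f/, /m/; each receives one epenthetic vowel.

5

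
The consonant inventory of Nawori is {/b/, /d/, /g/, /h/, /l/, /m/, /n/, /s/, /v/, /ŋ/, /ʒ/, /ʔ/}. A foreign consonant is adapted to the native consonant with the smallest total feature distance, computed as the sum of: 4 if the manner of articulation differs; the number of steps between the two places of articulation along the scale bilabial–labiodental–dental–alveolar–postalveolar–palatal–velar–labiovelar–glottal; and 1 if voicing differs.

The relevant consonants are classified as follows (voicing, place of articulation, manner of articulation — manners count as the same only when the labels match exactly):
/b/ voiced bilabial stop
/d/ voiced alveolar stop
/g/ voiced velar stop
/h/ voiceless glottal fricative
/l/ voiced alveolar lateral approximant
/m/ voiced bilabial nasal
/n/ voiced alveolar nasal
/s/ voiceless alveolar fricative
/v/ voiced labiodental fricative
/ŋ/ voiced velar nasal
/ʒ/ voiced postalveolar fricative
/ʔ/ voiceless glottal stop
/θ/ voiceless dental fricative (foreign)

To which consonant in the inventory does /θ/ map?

/s/ is closest: same manner (fricative), place distance 1 (dental→alveolar), same voicing; total 1. Next closest is /v/ at distance 2.

s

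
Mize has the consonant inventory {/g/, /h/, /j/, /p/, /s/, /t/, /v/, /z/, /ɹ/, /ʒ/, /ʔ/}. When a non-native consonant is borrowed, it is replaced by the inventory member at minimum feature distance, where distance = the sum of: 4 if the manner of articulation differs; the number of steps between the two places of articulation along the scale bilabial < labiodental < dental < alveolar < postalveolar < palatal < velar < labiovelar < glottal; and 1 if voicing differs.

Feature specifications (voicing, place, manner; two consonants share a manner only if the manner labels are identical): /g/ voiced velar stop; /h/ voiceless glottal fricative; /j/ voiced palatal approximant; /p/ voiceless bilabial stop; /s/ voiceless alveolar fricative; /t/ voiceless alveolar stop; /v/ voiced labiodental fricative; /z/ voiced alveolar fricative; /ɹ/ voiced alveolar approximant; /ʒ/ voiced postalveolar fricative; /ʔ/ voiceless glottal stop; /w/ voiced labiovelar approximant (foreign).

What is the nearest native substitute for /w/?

/j/ is closest: same manner (approximant), place distance 2 (labiovelar→palatal), same voicing; total 2. Next closest is /ɹ/ at distance 4.

j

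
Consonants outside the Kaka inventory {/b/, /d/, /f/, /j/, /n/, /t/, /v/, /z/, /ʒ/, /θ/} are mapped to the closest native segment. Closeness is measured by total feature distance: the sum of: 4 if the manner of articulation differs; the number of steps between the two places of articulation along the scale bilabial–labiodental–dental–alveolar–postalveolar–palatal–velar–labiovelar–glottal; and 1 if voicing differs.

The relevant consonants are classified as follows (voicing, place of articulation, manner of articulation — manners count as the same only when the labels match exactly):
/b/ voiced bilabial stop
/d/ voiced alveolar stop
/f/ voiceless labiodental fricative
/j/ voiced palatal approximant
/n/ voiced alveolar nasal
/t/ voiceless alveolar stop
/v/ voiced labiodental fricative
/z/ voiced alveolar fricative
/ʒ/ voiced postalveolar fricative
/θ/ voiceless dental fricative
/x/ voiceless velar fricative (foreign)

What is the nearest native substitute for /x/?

/ʒ/ is closest: same manner (fricative), place distance 2 (velar→postalveolar), voicing differs (+1); total 3. Next closest is /z/ at distance 4.

ʒ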